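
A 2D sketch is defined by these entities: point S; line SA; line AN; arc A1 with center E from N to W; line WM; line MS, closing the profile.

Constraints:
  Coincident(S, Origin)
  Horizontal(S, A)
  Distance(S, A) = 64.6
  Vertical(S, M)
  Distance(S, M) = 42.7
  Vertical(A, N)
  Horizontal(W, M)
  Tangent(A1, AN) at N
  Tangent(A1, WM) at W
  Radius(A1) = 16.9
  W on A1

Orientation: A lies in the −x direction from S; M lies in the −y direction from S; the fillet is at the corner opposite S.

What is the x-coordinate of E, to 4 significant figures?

-47.70

S is at the origin; SA is horizontal with |SA| = 64.6 and A on the −x side, so A = (-64.60, 0.000). S and M share the same x with |SM| = 42.7 and M on the −y side, so M = (0.000, -42.70). The virtual corner opposite S is at (-64.60, -42.70). Since A1 is tangent to AN there, EN ⟂ AN and tangency of A1 to WM means the radius EW is perpendicular to WM, with radius 16.9, so the center E sits 16.9 in from both sides at E = (-47.70, -25.80). So E.x = -47.70.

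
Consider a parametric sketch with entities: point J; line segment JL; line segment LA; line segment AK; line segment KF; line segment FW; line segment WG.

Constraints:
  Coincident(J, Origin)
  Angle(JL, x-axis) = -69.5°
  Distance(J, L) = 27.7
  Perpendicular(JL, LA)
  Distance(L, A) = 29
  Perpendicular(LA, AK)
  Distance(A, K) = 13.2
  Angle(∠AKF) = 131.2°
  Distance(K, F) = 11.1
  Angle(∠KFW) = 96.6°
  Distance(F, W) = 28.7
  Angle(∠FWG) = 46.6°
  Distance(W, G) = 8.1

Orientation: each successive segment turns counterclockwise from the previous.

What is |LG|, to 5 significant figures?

7.4883

∠KFW = 96.6° gives FW at -117.30° from the x-axis; with |FW| = 28.7, W = (8.6948, -25.005). ∠FWG = 46.6° gives WG at 16.100° from the x-axis; with |WG| = 8.1, G = (16.477, -22.759). Then |LG| = |G − L| = 7.4883.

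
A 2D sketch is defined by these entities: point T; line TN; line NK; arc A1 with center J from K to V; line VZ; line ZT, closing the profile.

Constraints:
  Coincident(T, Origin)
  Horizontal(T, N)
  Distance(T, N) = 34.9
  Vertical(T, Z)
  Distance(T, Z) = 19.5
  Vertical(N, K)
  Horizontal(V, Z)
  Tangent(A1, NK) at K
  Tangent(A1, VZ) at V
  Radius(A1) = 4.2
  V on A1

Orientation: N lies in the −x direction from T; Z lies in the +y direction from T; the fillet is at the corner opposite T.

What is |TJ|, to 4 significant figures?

34.30

T is at the origin; T and N share the same y with |TN| = 34.9 and N on the −x side, so N = (-34.90, 0.000). T and Z share the same x with |TZ| = 19.5 and Z on the +y side, so Z = (0.000, 19.50). The virtual corner opposite T is at (-34.90, 19.50). Since A1 is tangent to NK there, JK ⟂ NK and since A1 is tangent to VZ there, JV ⟂ VZ, with radius 4.2, so the center J sits 4.2 in from both sides at J = (-30.70, 15.30). Then |TJ| = |J − T| = 34.30.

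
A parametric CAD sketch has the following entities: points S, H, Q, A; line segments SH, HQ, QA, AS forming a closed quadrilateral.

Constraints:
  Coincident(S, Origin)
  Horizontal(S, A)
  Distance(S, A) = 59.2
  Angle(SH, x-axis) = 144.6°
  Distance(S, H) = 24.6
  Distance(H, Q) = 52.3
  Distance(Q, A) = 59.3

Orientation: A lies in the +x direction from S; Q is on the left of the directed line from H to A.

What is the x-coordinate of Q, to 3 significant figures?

21.6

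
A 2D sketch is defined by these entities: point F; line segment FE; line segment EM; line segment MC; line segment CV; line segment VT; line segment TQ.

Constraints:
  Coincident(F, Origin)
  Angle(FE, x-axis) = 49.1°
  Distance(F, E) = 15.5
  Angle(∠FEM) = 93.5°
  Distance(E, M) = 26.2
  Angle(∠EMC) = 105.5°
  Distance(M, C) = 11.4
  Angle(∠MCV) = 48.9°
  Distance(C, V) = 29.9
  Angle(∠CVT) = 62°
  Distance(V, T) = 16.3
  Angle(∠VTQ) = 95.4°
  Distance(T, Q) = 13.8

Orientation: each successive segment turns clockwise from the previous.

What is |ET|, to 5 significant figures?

19.285

F is at the origin; FE runs at 49.1° with length 15.5, so E = (10.148, 11.716). ∠FEM = 93.5° gives EM at -37.400° from the x-axis; with |EM| = 26.2, M = (30.962, -4.1975). ∠EMC = 105.5° gives MC at -111.90° from the x-axis; with |MC| = 11.4, C = (26.710, -14.775). ∠MCV = 48.9° gives CV at 117.00° from the x-axis; with |CV| = 29.9, V = (13.136, 11.866). ∠CVT = 62.0° gives VT at -1.0000° from the x-axis; with |VT| = 16.3, T = (29.433, 11.582). Then |ET| = |T − E| = 19.285.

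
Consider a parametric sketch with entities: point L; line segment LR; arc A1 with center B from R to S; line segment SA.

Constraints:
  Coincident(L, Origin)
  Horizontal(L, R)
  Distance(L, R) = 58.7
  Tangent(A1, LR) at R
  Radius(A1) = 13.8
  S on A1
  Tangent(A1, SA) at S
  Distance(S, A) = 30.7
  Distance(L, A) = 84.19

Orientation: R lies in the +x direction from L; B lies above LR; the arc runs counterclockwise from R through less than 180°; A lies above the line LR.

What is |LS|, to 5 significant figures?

73.907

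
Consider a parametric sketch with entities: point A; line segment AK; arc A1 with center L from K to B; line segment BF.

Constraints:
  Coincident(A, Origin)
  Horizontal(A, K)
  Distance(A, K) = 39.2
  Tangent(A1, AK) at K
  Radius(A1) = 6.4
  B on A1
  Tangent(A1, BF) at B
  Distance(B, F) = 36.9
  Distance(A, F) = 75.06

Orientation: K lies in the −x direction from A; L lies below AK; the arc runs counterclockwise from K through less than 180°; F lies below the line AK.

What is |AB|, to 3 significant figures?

43.8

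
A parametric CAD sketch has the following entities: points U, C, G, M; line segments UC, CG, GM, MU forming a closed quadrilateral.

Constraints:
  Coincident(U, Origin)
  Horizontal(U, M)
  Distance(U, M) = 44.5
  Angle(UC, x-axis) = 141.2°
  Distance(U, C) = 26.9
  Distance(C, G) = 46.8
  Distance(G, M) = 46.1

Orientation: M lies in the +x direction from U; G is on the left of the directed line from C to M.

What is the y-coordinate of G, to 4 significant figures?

39.16

Checks: |CG| = 46.80 ✓; |GM| = 46.10 ✓.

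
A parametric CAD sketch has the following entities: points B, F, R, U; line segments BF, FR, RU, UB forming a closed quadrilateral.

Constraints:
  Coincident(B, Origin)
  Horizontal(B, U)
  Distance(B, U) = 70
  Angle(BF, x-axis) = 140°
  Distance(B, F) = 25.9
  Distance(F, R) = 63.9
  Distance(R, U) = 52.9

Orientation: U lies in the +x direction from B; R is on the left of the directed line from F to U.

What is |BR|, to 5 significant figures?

57.434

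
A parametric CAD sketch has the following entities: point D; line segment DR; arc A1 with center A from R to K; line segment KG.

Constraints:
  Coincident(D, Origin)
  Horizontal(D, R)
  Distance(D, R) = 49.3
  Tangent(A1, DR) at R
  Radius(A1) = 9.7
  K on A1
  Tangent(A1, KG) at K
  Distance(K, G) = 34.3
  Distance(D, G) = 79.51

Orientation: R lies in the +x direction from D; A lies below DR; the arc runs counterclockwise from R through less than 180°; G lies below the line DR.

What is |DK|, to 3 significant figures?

46.3

D is at the origin; D and R share the same y with |DR| = 49.3 and R on the +x side, so R = (49.3, 0.00). The tangent condition forces AR to be normal to DR, so A = R + (0, -9.7) = (49.3, -9.70). Since AK ⟂ KG (tangency), |AG| = √(9.7² + 34.3²) = 35.6 regardless of where K sits on A1. So G lies on both circle(D, 79.51) and circle(A, 35.6); the below-DR intersection is G = (69.1, -39.3). K is the foot of the tangent from G: K = (43.0, -17.1).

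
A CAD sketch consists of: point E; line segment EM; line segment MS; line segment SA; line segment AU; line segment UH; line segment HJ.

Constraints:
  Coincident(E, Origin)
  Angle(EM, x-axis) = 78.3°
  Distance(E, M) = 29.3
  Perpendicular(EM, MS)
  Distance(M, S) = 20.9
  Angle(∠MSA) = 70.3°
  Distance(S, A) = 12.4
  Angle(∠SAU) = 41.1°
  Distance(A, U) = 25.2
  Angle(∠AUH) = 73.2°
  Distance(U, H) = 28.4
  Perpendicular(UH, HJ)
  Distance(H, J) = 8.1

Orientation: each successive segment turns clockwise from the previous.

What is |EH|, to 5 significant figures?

56.255

∠SAU = 41.1° gives AU at 99.700° from the x-axis; with |AU| = 25.2, U = (15.701, 38.709). ∠AUH = 73.2° gives UH at -7.1000° from the x-axis; with |UH| = 28.4, H = (43.883, 35.198). Then |EH| = |H − E| = 56.255.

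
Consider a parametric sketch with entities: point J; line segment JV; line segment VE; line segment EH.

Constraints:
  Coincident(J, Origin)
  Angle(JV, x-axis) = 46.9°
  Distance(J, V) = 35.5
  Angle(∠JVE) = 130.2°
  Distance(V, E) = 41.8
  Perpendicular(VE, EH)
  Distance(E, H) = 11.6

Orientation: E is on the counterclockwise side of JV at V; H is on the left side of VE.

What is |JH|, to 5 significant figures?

66.548

J is at the origin; JV runs at 46.9° with length 35.5, so V = 35.5·(cos 46.9°, sin 46.9°) = (24.256, 25.921). ∠JVE = 130.2°, so VE runs at 46.9° + (180° − 130.2°) = 96.700° from the x-axis; with |VE| = 41.8, E = V + 41.8·(cos 96.700°, sin 96.700°) = (19.379, 67.435). VE is perpendicular to EH; with |EH| = 11.6 on the left of VE, H = E + 11.6·(-0.99317, -0.11667) = (7.8586, 66.082). Then |JH| = |H − J| = 66.548.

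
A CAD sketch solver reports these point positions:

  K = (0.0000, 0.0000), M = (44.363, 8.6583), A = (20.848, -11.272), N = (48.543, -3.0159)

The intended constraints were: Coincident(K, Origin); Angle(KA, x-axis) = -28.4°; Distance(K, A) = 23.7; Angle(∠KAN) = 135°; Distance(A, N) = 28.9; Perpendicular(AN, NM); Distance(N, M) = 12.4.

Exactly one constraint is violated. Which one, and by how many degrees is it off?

Perpendicular(AN, NM) — off by 3.10°.

K = (0.00, 0.00) ✓; KA at -28.40° ✓; |KA| = 23.70 ✓; ∠KAN = 135.0° ✓; |AN| = 28.90 ✓; ∠(AN, NM) = 93.10° ✗; |NM| = 12.40 ✓.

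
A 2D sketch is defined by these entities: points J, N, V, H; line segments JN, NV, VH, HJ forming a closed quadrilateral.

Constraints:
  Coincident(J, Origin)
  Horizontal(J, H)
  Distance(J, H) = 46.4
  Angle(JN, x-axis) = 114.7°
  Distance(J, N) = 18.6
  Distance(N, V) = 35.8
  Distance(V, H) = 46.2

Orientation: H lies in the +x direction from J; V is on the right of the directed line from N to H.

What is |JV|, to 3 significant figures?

17.4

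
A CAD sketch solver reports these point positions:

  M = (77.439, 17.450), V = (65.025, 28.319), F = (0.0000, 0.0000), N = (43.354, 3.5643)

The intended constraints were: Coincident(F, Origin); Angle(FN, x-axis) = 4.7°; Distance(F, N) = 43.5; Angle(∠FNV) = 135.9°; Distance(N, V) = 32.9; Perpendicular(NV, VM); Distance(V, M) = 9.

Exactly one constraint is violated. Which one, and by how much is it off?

Distance(V, M) = 9 — off by 7.50.

F = (0.00, 0.00) ✓; FN at 4.700° ✓; |FN| = 43.50 ✓; ∠FNV = 135.9° ✓; |NV| = 32.90 ✓; ∠(NV, VM) = 90.00° ✓; |VM| = 16.50 ✗.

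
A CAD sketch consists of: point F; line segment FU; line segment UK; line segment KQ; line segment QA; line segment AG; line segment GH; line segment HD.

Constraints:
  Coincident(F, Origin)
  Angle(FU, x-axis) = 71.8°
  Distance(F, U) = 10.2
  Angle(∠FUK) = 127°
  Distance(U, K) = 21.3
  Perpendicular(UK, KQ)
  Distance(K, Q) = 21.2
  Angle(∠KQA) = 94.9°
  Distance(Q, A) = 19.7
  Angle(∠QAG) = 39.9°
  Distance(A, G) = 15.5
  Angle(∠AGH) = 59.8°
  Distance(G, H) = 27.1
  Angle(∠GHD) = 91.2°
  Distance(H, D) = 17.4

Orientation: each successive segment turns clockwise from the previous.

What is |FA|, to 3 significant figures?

16.7

F is at the origin; FU runs at 71.8° with length 10.2, so U = (3.19, 9.69). ∠FUK = 127.0° gives UK at 18.8° from the x-axis; with |UK| = 21.3, K = (23.3, 16.6). UK ⟂ KQ, so KQ runs at -71.2°; with |KQ| = 21.2, Q = (30.2, -3.51). ∠KQA = 94.9° gives QA at -156° from the x-axis; with |QA| = 19.7, A = (12.1, -11.4). Then |FA| = |A − F| = 16.7.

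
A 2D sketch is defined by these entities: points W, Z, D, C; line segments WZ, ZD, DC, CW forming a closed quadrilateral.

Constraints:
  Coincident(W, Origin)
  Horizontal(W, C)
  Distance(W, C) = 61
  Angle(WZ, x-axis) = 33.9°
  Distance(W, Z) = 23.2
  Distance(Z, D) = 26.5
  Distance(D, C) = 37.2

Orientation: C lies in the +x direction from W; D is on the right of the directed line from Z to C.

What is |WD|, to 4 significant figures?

28.95

Checks: |WC| = 61.00 ✓; |WZ| = 23.20 ✓; |ZD| = 26.50 ✓; |DC| = 37.20 ✓.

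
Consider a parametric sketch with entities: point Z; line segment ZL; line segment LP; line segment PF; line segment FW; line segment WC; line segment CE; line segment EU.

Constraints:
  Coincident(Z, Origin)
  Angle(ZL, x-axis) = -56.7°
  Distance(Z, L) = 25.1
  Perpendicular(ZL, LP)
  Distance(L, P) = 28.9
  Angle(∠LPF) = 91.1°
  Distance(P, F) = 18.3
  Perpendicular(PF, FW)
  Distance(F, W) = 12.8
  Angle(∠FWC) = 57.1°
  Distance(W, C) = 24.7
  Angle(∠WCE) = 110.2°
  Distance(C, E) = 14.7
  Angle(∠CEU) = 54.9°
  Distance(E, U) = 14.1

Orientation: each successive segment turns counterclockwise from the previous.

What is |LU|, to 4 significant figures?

35.11

Z is at the origin; ZL runs at -56.7° with length 25.1, so L = (13.78, -20.98). ZL is perpendicular to LP, so LP runs at 33.30°; with |LP| = 28.9, P = (37.94, -5.112). ∠LPF = 91.1° gives PF at 122.2° from the x-axis; with |PF| = 18.3, F = (28.18, 10.37). The perpendicularity gives FW at right angles to PF, so FW runs at -147.8°; with |FW| = 12.8, W = (17.35, 3.553). ∠FWC = 57.1° gives WC at -24.90° from the x-axis; with |WC| = 24.7, C = (39.76, -6.847). ∠WCE = 110.2° gives CE at 44.90° from the x-axis; with |CE| = 14.7, E = (50.17, 3.529). ∠CEU = 54.9° gives EU at 170.0° from the x-axis; with |EU| = 14.1, U = (36.28, 5.978). Then |LU| = |U − L| = 35.11.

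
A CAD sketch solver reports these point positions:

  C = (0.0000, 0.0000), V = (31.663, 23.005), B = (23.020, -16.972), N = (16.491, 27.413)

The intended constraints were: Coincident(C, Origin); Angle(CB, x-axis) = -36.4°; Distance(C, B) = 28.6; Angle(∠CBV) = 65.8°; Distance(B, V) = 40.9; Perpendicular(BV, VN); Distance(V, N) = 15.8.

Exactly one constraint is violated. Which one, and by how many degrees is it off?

Perpendicular(BV, VN) — off by 4.00°.

C = (0.00, 0.00) ✓; CB at -36.40° ✓; |CB| = 28.60 ✓; ∠CBV = 65.80° ✓; |BV| = 40.90 ✓; ∠(BV, VN) = 86.00° ✗; |VN| = 15.80 ✓.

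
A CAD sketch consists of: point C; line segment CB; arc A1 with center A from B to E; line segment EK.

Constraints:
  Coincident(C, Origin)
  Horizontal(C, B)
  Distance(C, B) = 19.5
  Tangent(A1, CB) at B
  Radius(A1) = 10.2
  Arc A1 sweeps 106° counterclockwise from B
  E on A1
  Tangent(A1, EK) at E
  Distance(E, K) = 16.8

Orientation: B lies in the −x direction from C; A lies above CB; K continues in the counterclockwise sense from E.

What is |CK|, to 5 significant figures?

32.490

On A1, B sits at bearing -90° from A; a 106° counterclockwise sweep puts E at bearing 16°, so E = A + 10.2·(cos 16°, sin 16°) = (-9.6951, 13.012). Tangency of A1 to EK means the radius AE is perpendicular to EK, so EK runs along (−sin 16°, cos 16°); with |EK| = 16.8, K = (-14.326, 29.161). Then |CK| = |K − C| = 32.490.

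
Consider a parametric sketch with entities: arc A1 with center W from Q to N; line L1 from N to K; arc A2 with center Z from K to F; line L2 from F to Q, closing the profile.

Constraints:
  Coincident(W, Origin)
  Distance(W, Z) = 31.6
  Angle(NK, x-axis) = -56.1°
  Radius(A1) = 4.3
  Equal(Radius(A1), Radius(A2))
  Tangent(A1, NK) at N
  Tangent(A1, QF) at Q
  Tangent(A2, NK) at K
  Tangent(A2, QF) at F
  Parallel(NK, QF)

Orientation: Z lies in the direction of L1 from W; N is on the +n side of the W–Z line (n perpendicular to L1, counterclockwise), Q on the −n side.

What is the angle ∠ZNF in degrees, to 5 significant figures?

7.4754°

The slot axis is L1's direction at -56.1°, so u = (cos -56.1°, sin -56.1°) = (0.55775, -0.83001) and n = (−sin -56.1°, cos -56.1°) = (0.83001, 0.55775). W is at the origin and Z lies 31.6 along u from W, so Z = 31.6·u = (17.625, -26.228). Tangency of A1 to both parallel lines with radius 4.3 puts N and Q at W ± 4.3·n: N = (3.5691, 2.3983), Q = (-3.5691, -2.3983). Equal radii place K and F the same way about Z: K = Z + 4.3·n = (21.194, -23.830), F = Z − 4.3·n = (14.056, -28.627). Then cos ∠ZNF = NZ·NF / (|NZ||NF|), giving 7.4754°.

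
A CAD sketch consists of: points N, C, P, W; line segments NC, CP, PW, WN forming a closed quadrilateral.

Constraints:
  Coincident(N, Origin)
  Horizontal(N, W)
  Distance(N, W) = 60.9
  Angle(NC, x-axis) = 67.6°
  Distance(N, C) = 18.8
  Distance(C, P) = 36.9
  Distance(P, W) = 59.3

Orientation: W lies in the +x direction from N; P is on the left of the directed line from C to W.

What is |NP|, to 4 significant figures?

55.51

N is at the origin; N and W share the same y with |NW| = 60.9 and W in +x, so W = (60.9, 0). NC runs at 67.6° with |NC| = 18.8, so C = (7.164, 17.38). P is determined by |CP| = 36.9 and |PW| = 59.3 together: it lies at the intersection of circle(C, 36.9) and circle(W, 59.3). With |CW| = 56.48, the foot of the radical line on CW is 9.161 from C and the perpendicular offset is √(36.9² − 9.161²) = 35.74. Taking the left-of-CW solution: P = (26.88, 48.57).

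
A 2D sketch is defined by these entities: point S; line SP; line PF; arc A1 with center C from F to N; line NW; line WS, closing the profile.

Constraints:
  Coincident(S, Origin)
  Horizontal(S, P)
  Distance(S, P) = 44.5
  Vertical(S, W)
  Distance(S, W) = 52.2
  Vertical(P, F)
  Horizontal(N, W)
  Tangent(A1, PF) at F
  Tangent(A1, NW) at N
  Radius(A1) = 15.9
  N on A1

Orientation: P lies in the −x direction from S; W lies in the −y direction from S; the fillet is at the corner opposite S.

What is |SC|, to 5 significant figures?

46.213

S is at the origin; SP is horizontal with |SP| = 44.5 and P on the −x side, so P = (-44.500, 0.0000). SW is vertical with |SW| = 52.2 and W on the −y side, so W = (0.0000, -52.200). The virtual corner opposite S is at (-44.500, -52.200). Tangency of A1 to PF means the radius CF is perpendicular to PF and the tangent condition forces CN to be normal to NW, with radius 15.9, so the center C sits 15.9 in from both sides at C = (-28.600, -36.300). Then |SC| = |C − S| = 46.213.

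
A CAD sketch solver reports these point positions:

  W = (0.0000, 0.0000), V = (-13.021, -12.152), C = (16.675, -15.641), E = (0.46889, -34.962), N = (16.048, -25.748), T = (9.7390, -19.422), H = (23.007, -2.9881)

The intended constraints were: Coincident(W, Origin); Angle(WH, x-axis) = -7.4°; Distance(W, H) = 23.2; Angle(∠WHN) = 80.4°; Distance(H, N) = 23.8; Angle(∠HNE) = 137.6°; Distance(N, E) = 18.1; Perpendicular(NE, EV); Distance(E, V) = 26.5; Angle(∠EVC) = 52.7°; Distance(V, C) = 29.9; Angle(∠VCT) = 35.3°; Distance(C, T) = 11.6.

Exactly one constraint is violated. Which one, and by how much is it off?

Distance(C, T) = 11.6 — off by 3.70.

W = (0.00, 0.00) ✓; WH at -7.400° ✓; |WH| = 23.20 ✓; ∠WHN = 80.40° ✓; |HN| = 23.80 ✓; ∠HNE = 137.6° ✓; |NE| = 18.10 ✓; ∠(NE, EV) = 90.00° ✓; |EV| = 26.50 ✓; ∠EVC = 52.70° ✓; |VC| = 29.90 ✓; ∠VCT = 35.30° ✓; |CT| = 7.900 ✗.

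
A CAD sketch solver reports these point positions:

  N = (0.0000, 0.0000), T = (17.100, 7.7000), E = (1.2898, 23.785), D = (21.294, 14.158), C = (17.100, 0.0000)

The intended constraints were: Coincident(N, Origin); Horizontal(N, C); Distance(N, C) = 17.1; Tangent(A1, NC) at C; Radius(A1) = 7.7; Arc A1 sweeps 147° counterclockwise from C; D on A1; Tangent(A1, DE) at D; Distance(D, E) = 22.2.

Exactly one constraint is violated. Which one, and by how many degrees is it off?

Tangent(A1, DE) at D — off by 7.30°.

N = (0.00, 0.00) ✓; N.y = 0.00, C.y = 0.00 ✓; |NC| = 17.10 ✓; ∠(TC, CN) = 90.00° ✓; |TC| = 7.700 ✓; bearing(T→D) − bearing(T→C) = 147.0° ✓; |TD| = 7.700 ✓; ∠(TD, DE) = 82.70° ✗; |DE| = 22.20 ✓.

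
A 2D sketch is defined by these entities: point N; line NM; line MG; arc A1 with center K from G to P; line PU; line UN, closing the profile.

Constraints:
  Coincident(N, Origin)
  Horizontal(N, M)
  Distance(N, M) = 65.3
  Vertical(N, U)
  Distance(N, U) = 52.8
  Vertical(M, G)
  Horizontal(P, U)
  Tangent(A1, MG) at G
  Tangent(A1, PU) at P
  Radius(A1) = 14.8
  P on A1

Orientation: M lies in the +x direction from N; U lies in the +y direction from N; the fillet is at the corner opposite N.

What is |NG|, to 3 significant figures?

75.6

The virtual corner opposite N is at (65.3, 52.8). Tangency of A1 to MG means the radius KG is perpendicular to MG and the tangent condition forces KP to be normal to PU, with radius 14.8, so the center K sits 14.8 in from both sides at K = (50.5, 38.0). That places the tangent points at G = (65.3, 38.0) on MG and P = (50.5, 52.8) on PU. Then |NG| = |G − N| = 75.6.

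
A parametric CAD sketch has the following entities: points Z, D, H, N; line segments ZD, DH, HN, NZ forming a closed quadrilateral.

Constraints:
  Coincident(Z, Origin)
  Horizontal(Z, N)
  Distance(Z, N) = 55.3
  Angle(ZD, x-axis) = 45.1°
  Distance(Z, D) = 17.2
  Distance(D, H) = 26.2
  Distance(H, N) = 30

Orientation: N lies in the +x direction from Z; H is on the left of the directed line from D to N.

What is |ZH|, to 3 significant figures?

42.7

Checks: Z.y = 0.00, N.y = 0.00 ✓; |DH| = 26.20 ✓; |HN| = 30.00 ✓.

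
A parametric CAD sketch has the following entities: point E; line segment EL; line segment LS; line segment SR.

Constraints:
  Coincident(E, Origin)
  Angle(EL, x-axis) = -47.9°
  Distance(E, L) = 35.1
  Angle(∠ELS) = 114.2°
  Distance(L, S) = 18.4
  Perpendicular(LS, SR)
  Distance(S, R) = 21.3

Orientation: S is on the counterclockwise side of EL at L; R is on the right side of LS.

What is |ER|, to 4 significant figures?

62.59

E is at the origin; EL runs at -47.9° with length 35.1, so L = 35.1·(cos -47.9°, sin -47.9°) = (23.53, -26.04). ∠ELS = 114.2°, so LS runs at -47.9° + (180° − 114.2°) = 17.90° from the x-axis; with |LS| = 18.4, S = L + 18.4·(cos 17.90°, sin 17.90°) = (41.04, -20.39). LS ⟂ SR; with |SR| = 21.3 on the right of LS, R = S + 21.3·(0.3074, -0.9516) = (47.59, -40.66). Then |ER| = |R − E| = 62.59.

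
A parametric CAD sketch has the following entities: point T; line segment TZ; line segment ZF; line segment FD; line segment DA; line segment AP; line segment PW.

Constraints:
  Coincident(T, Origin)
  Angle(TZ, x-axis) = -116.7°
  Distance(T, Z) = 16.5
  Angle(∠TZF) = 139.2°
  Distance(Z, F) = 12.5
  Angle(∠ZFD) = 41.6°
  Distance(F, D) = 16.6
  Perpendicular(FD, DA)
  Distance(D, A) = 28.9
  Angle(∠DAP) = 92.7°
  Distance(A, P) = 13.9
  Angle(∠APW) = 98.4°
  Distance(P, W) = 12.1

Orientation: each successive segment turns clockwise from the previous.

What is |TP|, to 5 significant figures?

31.258

FD is perpendicular to DA, so DA runs at -25.900°; with |DA| = 28.9, A = (14.286, -17.215). ∠DAP = 92.7° gives AP at -113.20° from the x-axis; with |AP| = 13.9, P = (8.8101, -29.991). Then |TP| = |P − T| = 31.258.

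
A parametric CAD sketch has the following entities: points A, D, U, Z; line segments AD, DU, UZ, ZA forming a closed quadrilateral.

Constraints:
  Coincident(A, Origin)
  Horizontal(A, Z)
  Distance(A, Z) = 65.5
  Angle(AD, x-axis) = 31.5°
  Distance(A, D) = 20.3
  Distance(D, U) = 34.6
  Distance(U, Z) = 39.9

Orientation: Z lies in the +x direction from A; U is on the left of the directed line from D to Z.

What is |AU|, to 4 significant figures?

54.73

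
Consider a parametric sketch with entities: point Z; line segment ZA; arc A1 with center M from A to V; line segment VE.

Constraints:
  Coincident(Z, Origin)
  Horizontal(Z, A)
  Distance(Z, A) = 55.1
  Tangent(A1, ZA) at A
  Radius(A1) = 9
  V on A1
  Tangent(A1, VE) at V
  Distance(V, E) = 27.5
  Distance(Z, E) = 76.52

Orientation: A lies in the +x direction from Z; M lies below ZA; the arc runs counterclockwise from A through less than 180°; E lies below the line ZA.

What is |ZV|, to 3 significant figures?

51.1

Z is at the origin; Z and A share the same y with |ZA| = 55.1 and A on the +x side, so A = (55.1, 0.00). The tangent condition forces MA to be normal to ZA, so M = A + (0, -9) = (55.1, -9.00). Since MV ⟂ VE (tangency), |ME| = √(9.0² + 27.5²) = 28.9 regardless of where V sits on A1. So E lies on both circle(Z, 76.52) and circle(M, 28.9); the below-ZA intersection is E = (68.1, -34.8). V is the foot of the tangent from E: V = (48.7, -15.4).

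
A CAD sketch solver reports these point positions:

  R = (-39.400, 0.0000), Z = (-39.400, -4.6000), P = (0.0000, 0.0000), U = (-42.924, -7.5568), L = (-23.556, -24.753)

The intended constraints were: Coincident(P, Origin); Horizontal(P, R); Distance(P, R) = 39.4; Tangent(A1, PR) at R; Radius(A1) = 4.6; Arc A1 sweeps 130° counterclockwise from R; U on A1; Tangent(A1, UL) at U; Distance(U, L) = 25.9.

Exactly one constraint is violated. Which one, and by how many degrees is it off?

Tangent(A1, UL) at U — off by 8.40°.

P = (0.00, 0.00) ✓; P.y = 0.00, R.y = 0.00 ✓; |PR| = 39.40 ✓; ∠(ZR, RP) = 90.00° ✓; |ZR| = 4.600 ✓; bearing(Z→U) − bearing(Z→R) = 130.0° ✓; |ZU| = 4.600 ✓; ∠(ZU, UL) = 81.60° ✗; |UL| = 25.90 ✓.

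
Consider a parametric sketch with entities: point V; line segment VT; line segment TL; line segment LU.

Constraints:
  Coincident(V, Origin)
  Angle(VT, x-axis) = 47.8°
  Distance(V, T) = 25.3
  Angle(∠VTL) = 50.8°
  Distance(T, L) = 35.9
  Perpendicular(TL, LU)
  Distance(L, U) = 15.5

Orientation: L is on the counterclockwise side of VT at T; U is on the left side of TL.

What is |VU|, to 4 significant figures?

20.33

V is at the origin; VT runs at 47.8° with length 25.3, so T = 25.3·(cos 47.8°, sin 47.8°) = (16.99, 18.74). ∠VTL = 50.8°, so TL runs at 47.8° + (180° − 50.8°) = 177.0° from the x-axis; with |TL| = 35.9, L = T + 35.9·(cos 177.0°, sin 177.0°) = (-18.86, 20.62). TL ⟂ LU; with |LU| = 15.5 on the left of TL, U = L + 15.5·(-0.05234, -0.9986) = (-19.67, 5.142). Then |VU| = |U − V| = 20.33.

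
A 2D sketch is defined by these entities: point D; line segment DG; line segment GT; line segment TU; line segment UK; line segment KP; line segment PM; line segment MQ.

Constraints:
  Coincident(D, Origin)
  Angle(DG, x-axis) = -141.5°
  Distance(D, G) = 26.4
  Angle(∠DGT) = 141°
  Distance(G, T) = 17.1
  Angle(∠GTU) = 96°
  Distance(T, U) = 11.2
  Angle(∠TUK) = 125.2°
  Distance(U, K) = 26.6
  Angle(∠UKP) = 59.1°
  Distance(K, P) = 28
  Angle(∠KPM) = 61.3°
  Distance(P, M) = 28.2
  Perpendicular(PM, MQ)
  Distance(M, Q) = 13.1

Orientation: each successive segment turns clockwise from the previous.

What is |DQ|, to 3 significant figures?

36.9

D is at the origin; DG runs at -141.5° with length 26.4, so G = (-20.7, -16.4). ∠DGT = 141.0° gives GT at 180° from the x-axis; with |GT| = 17.1, T = (-37.8, -16.3). ∠GTU = 96.0° gives TU at 95.5° from the x-axis; with |TU| = 11.2, U = (-38.8, -5.14). ∠TUK = 125.2° gives UK at 40.7° from the x-axis; with |UK| = 26.6, K = (-18.7, 12.2). ∠UKP = 59.1° gives KP at -80.2° from the x-axis; with |KP| = 28.0, P = (-13.9, -15.4). ∠KPM = 61.3° gives PM at 161° from the x-axis; with |PM| = 28.2, M = (-40.6, -6.25). The perpendicularity gives MQ at right angles to PM, so MQ runs at 71.1°; with |MQ| = 13.1, Q = (-36.3, 6.15). Then |DQ| = |Q − D| = 36.9.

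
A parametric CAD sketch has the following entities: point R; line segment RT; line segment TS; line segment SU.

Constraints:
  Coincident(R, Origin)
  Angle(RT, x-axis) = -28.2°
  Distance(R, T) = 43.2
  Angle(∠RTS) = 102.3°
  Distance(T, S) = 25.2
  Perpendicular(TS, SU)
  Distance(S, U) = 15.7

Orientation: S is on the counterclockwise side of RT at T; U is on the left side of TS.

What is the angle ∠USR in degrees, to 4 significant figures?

39.18°

R is at the origin; RT runs at -28.2° with length 43.2, so T = 43.2·(cos -28.2°, sin -28.2°) = (38.07, -20.41). ∠RTS = 102.3°, so TS runs at -28.2° + (180° − 102.3°) = 49.50° from the x-axis; with |TS| = 25.2, S = T + 25.2·(cos 49.50°, sin 49.50°) = (54.44, -1.252). TS is perpendicular to SU; with |SU| = 15.7 on the left of TS, U = S + 15.7·(-0.7604, 0.6494) = (42.50, 8.944). Then cos ∠USR = SU·SR / (|SU||SR|), giving 39.18°.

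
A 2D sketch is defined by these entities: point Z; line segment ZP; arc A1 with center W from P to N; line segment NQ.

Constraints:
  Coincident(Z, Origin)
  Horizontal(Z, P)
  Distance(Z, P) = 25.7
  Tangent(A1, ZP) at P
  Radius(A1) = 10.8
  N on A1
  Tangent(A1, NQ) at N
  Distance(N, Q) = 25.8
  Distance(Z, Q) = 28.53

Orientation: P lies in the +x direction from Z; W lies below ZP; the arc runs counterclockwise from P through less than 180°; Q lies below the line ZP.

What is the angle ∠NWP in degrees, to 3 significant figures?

61.4°

Checks: |WN| = 10.80 ✓; ∠(WN, NQ) = 90.00° ✓; |NQ| = 25.80 ✓; |ZQ| = 28.53 ✓.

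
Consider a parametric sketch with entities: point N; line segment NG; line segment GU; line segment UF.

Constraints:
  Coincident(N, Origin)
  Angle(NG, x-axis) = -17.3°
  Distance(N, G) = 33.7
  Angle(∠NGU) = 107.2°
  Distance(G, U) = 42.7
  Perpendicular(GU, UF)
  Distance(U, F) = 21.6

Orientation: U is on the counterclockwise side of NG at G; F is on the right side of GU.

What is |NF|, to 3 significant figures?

75.3

∠NGU = 107.2°, so GU runs at -17.3° + (180° − 107.2°) = 55.5° from the x-axis; with |GU| = 42.7, U = G + 42.7·(cos 55.5°, sin 55.5°) = (56.4, 25.2). GU is perpendicular to UF; with |UF| = 21.6 on the right of GU, F = U + 21.6·(0.824, -0.566) = (74.2, 12.9). Then |NF| = |F − N| = 75.3.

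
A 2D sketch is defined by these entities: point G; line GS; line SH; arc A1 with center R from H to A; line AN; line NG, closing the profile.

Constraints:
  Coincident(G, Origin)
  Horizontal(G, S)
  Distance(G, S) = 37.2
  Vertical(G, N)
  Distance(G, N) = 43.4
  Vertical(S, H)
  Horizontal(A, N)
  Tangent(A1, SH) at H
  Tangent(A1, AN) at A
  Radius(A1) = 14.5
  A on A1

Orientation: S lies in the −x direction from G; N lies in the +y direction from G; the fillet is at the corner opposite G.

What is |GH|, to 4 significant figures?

47.11

G is at the origin; G and S share the same y with |GS| = 37.2 and S on the −x side, so S = (-37.20, 0.000). G and N share the same x with |GN| = 43.4 and N on the +y side, so N = (0.000, 43.40). The virtual corner opposite G is at (-37.20, 43.40). Tangency of A1 to SH means the radius RH is perpendicular to SH and since A1 is tangent to AN there, RA ⟂ AN, with radius 14.5, so the center R sits 14.5 in from both sides at R = (-22.70, 28.90). That places the tangent points at H = (-37.20, 28.90) on SH and A = (-22.70, 43.40) on AN. Then |GH| = |H − G| = 47.11.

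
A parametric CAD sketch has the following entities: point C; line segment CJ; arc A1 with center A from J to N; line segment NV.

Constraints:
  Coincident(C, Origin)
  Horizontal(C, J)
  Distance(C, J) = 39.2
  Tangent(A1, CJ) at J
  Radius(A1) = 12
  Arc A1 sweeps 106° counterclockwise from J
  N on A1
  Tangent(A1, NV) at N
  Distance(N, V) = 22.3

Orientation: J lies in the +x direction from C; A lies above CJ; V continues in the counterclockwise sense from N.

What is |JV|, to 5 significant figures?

37.137

C is at the origin; CJ is horizontal with |CJ| = 39.2 and J on the +x side, so J = (39.200, 0.0000). Tangency of A1 to CJ means the radius AJ is perpendicular to CJ, so A = J + (0, 12) = (39.200, 12.000). On A1, J sits at bearing -90° from A; a 106° counterclockwise sweep puts N at bearing 16°, so N = A + 12.0·(cos 16°, sin 16°) = (50.735, 15.308). The tangent condition forces AN to be normal to NV, so NV runs along (−sin 16°, cos 16°); with |NV| = 22.3, V = (44.588, 36.744). Then |JV| = |V − J| = 37.137.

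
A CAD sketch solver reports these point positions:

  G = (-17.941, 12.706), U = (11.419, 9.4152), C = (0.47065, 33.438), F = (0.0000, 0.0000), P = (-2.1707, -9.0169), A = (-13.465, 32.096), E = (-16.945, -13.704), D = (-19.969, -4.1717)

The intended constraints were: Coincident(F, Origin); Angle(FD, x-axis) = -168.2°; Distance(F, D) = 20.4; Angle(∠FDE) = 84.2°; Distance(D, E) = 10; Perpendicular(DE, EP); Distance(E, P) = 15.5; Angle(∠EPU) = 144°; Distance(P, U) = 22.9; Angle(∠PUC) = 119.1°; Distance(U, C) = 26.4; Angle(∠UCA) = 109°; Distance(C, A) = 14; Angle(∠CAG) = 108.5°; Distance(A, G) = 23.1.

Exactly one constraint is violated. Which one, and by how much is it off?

Distance(A, G) = 23.1 — off by 3.20.

F = (0.00, 0.00) ✓; FD at -168.2° ✓; |FD| = 20.40 ✓; ∠FDE = 84.20° ✓; |DE| = 10.00 ✓; ∠(DE, EP) = 90.00° ✓; |EP| = 15.50 ✓; ∠EPU = 144.0° ✓; |PU| = 22.90 ✓; ∠PUC = 119.1° ✓; |UC| = 26.40 ✓; ∠UCA = 109.0° ✓; |CA| = 14.00 ✓; ∠CAG = 108.5° ✓; |AG| = 19.90 ✗.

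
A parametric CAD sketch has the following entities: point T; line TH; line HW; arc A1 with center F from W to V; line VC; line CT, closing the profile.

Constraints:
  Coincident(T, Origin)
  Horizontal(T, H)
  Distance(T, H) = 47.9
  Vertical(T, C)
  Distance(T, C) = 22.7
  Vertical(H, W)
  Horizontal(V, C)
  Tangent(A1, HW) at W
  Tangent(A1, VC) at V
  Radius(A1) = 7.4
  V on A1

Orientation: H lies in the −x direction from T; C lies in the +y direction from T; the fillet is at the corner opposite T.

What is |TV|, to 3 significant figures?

46.4

T is at the origin; TH is horizontal with |TH| = 47.9 and H on the −x side, so H = (-47.9, 0.00). T and C share the same x with |TC| = 22.7 and C on the +y side, so C = (0.00, 22.7). The virtual corner opposite T is at (-47.9, 22.7). The tangent condition forces FW to be normal to HW and since A1 is tangent to VC there, FV ⟂ VC, with radius 7.4, so the center F sits 7.4 in from both sides at F = (-40.5, 15.3). That places the tangent points at W = (-47.9, 15.3) on HW and V = (-40.5, 22.7) on VC. Then |TV| = |V − T| = 46.4.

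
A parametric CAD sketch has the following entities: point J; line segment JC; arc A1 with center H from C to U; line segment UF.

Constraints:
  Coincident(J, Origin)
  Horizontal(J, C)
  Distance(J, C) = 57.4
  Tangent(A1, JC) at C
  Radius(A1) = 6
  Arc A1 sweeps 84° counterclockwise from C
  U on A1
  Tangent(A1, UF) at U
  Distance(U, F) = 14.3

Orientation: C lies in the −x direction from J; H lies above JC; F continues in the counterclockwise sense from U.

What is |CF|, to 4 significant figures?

20.97

J is at the origin; JC is horizontal with |JC| = 57.4 and C on the −x side, so C = (-57.40, 0.000). The tangent condition forces HC to be normal to JC, so H = C + (0, 6) = (-57.40, 6.000). On A1, C sits at bearing -90° from H; an 84° counterclockwise sweep puts U at bearing -6°, so U = H + 6.0·(cos -6°, sin -6°) = (-51.43, 5.373). Since A1 is tangent to UF there, HU ⟂ UF, so UF runs along (−sin -6°, cos -6°); with |UF| = 14.3, F = (-49.94, 19.59). Then |CF| = |F − C| = 20.97.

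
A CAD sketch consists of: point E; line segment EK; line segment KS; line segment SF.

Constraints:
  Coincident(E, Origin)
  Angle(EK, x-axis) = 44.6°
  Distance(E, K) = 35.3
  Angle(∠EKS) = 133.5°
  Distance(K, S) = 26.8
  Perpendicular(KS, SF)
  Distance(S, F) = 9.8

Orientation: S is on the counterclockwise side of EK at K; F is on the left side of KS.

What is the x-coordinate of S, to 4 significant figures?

24.62

E is at the origin; EK runs at 44.6° with length 35.3, so K = 35.3·(cos 44.6°, sin 44.6°) = (25.13, 24.79). ∠EKS = 133.5°, so KS runs at 44.6° + (180° − 133.5°) = 91.10° from the x-axis; with |KS| = 26.8, S = K + 26.8·(cos 91.10°, sin 91.10°) = (24.62, 51.58). So S.x = 24.62.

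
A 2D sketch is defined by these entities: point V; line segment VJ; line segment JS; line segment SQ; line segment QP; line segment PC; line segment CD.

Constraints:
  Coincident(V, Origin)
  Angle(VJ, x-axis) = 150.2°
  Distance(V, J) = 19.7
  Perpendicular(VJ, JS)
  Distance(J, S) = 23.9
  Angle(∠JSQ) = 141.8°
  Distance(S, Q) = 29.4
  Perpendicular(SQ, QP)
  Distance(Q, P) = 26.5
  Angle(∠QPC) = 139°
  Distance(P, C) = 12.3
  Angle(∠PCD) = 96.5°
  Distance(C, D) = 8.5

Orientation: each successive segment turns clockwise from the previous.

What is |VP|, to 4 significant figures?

36.20

V is at the origin; VJ runs at 150.2° with length 19.7, so J = (-17.09, 9.790). VJ ⟂ JS, so JS runs at 60.20°; with |JS| = 23.9, S = (-5.217, 30.53). ∠JSQ = 141.8° gives SQ at 22.00° from the x-axis; with |SQ| = 29.4, Q = (22.04, 41.54). SQ is perpendicular to QP, so QP runs at -68.00°; with |QP| = 26.5, P = (31.97, 16.97). Then |VP| = |P − V| = 36.20.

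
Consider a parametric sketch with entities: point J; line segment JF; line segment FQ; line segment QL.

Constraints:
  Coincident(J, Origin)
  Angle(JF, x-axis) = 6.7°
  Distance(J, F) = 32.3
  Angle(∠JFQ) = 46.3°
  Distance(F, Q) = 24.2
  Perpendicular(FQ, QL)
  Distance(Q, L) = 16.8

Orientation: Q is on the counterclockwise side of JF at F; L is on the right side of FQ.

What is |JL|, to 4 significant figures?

40.20

J is at the origin; JF runs at 6.7° with length 32.3, so F = 32.3·(cos 6.7°, sin 6.7°) = (32.08, 3.768). ∠JFQ = 46.3°, so FQ runs at 6.7° + (180° − 46.3°) = 140.4° from the x-axis; with |FQ| = 24.2, Q = F + 24.2·(cos 140.4°, sin 140.4°) = (13.43, 19.19). FQ is perpendicular to QL; with |QL| = 16.8 on the right of FQ, L = Q + 16.8·(0.6374, 0.7705) = (24.14, 32.14). Then |JL| = |L − J| = 40.20.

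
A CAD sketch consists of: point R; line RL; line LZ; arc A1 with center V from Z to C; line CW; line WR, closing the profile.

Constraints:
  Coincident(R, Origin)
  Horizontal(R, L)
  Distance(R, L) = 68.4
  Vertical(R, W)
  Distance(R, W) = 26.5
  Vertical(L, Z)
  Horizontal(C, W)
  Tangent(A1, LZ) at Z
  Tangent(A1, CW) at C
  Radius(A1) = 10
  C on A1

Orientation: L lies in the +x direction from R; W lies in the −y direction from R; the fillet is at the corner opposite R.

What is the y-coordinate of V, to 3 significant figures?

-16.5

R and W share the same x with |RW| = 26.5 and W on the −y side, so W = (0.00, -26.5). The virtual corner opposite R is at (68.4, -26.5). A1 meets LZ tangentially, so VZ is at right angles to LZ and A1 meets CW tangentially, so VC is at right angles to CW, with radius 10.0, so the center V sits 10.0 in from both sides at V = (58.4, -16.5). So V.y = -16.5.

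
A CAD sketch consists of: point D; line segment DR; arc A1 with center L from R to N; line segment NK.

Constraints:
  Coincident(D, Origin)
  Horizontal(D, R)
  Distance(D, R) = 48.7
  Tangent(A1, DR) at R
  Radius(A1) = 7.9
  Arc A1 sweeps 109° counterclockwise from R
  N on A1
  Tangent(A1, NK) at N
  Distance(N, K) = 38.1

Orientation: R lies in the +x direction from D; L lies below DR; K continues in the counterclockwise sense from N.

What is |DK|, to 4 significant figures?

70.98

D is at the origin; D and R share the same y with |DR| = 48.7 and R on the +x side, so R = (48.70, 0.000). A1 meets DR tangentially, so LR is at right angles to DR, so L = R + (0, -7.9) = (48.70, -7.900). On A1, R sits at bearing 90° from L; a 109° counterclockwise sweep puts N at bearing 199°, so N = L + 7.9·(cos 199°, sin 199°) = (41.23, -10.47). Since A1 is tangent to NK there, LN ⟂ NK, so NK runs along (−sin 199°, cos 199°); with |NK| = 38.1, K = (53.63, -46.50). Then |DK| = |K − D| = 70.98.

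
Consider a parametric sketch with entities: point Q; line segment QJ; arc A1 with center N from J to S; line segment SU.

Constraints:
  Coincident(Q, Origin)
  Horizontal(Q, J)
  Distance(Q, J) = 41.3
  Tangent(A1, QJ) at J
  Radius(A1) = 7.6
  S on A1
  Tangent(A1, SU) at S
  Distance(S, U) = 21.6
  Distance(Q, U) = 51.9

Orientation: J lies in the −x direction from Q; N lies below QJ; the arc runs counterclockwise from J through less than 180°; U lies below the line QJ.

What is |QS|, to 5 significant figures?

49.543

Q is at the origin; QJ is horizontal with |QJ| = 41.3 and J on the −x side, so J = (-41.300, 0.0000). Since A1 is tangent to QJ there, NJ ⟂ QJ, so N = J + (0, -7.6) = (-41.300, -7.6000). Since NS ⟂ SU (tangency), |NU| = √(7.6² + 21.6²) = 22.898 regardless of where S sits on A1. So U lies on both circle(Q, 51.9) and circle(N, 22.898); the below-QJ intersection is U = (-42.002, -30.487). S is the foot of the tangent from U: S = (-48.543, -9.9016).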